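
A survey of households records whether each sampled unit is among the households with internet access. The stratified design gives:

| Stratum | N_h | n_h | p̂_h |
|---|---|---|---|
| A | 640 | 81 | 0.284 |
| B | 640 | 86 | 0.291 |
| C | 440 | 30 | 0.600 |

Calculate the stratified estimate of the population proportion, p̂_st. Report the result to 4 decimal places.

N = 1720; stratum weights W_h = N_h/N.
p̂_st = Σ W_h p̂_h = (640·0.284 + 640·0.291 + 440·0.600)/1720 = 0.36744

p̂_st ≈ 0.3674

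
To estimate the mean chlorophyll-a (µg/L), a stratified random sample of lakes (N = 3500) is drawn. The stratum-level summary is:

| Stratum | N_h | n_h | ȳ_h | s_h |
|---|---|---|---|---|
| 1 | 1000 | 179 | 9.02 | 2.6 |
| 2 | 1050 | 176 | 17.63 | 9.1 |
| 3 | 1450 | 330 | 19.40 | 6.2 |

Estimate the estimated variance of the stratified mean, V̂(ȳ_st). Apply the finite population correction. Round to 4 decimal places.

V̂(ȳ_st) ≈ 0.0532

V̂(ȳ_st) = Σ W_h² (1 − n_h/N_h) s_h²/n_h, with W_h = N_h/N and N = 3500:
  stratum 1: (1000/3500)²·(1 − 179/1000)·2.6²/179 = 0.00253105
  stratum 2: (1050/3500)²·(1 − 176/1050)·9.1²/176 = 0.035248
  stratum 3: (1450/3500)²·(1 − 330/1450)·6.2²/330 = 0.0154426
V̂(ȳ_st) = 0.0532216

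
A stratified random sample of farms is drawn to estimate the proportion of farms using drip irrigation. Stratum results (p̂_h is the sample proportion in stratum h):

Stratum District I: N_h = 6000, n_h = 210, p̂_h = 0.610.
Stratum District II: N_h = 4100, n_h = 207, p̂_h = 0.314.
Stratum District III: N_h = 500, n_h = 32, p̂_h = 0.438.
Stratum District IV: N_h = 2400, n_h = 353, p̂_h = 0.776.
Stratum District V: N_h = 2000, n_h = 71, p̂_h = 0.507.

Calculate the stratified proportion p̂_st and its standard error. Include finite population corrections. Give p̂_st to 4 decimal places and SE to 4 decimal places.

N = 15000; stratum weights W_h = N_h/N.
p̂_st = Σ W_h p̂_h = (6000·0.610 + 4100·0.314 + 500·0.438 + 2400·0.776 + 2000·0.507)/15000 = 0.53619
V̂(p̂_st) = Σ W_h² (1 − n_h/N_h) p̂_h(1−p̂_h)/(n_h−1):
  stratum District I: (6000/15000)²·(1 − 210/6000)·0.610·0.390/209 = 0.00017575
  stratum District II: (4100/15000)²·(1 − 207/4100)·0.314·0.686/206 = 7.41775e-05
  stratum District III: (500/15000)²·(1 − 32/500)·0.438·0.562/31 = 8.25814e-06
  stratum District IV: (2400/15000)²·(1 − 353/2400)·0.776·0.224/352 = 1.07824e-05
  stratum District V: (2000/15000)²·(1 − 71/2000)·0.507·0.493/70 = 6.12261e-05
V̂(p̂_st) = 0.000330194; SE = √V̂ = 0.0181712

p̂_st ≈ 0.5362, SE ≈ 0.0182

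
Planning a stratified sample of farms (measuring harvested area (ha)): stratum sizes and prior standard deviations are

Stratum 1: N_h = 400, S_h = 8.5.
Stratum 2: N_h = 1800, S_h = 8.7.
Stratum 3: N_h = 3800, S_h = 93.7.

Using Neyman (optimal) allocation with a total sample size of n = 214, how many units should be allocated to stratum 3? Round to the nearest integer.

Neyman allocation: n_h = n · N_h S_h / Σ N_i S_i, with n = 214.
  stratum 1: N_h·S_h = 400·8.5 = 3400.00
  stratum 2: N_h·S_h = 1800·8.7 = 15660.00
  stratum 3: N_h·S_h = 3800·93.7 = 356060.00
Σ N_h S_h = 375120.00
n for stratum 3 = 214·356060.00/375120.00 = 203.127 → 203

203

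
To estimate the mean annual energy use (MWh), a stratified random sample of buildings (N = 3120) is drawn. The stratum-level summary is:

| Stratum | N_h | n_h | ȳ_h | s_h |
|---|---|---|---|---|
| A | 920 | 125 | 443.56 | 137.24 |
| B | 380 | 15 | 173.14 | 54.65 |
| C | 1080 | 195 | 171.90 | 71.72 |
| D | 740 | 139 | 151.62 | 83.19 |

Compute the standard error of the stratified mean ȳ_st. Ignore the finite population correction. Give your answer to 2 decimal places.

SE(ȳ_st) ≈ 4.69

V̂(ȳ_st) = Σ W_h² s_h²/n_h, with W_h = N_h/N and N = 3120:
  stratum A: (920/3120)²·137.24²/125 = 13.1014
  stratum B: (380/3120)²·54.65²/15 = 2.95357
  stratum C: (1080/3120)²·71.72²/195 = 3.16071
  stratum D: (740/3120)²·83.19²/139 = 2.8008
V̂(ȳ_st) = 22.0165
SE(ȳ_st) = √22.0165 = 4.69217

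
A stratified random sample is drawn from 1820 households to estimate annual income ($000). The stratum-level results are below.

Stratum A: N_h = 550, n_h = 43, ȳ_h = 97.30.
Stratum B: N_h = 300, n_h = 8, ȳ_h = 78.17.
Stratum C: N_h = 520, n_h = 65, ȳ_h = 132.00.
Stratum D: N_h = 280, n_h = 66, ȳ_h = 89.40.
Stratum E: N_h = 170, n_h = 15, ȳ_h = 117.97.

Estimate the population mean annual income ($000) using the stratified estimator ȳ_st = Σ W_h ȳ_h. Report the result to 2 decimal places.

ȳ_st ≈ 104.78

N = Σ N_h = 1820. Stratum weights W_h = N_h/N.
ȳ_st = (550·97.30 + 300·78.17 + 520·132.00 + 280·89.40 + 170·117.97) / 1820 = 104.7763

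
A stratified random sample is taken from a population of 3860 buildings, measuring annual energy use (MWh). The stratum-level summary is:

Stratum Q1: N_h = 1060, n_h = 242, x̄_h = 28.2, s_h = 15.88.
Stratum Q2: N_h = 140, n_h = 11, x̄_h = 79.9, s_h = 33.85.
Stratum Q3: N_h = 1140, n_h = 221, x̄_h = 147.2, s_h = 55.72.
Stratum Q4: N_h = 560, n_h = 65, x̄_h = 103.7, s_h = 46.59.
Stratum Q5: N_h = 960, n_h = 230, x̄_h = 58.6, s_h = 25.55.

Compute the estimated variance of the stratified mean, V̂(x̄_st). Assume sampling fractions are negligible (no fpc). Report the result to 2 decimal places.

V̂(x̄_st) ≈ 2.32

V̂(x̄_st) = Σ W_h² s_h²/n_h, with W_h = N_h/N and N = 3860:
  stratum Q1: (1060/3860)²·15.88²/242 = 0.0785819
  stratum Q2: (140/3860)²·33.85²/11 = 0.137027
  stratum Q3: (1140/3860)²·55.72²/221 = 1.22536
  stratum Q4: (560/3860)²·46.59²/65 = 0.702868
  stratum Q5: (960/3860)²·25.55²/230 = 0.175558
V̂(x̄_st) = 2.3194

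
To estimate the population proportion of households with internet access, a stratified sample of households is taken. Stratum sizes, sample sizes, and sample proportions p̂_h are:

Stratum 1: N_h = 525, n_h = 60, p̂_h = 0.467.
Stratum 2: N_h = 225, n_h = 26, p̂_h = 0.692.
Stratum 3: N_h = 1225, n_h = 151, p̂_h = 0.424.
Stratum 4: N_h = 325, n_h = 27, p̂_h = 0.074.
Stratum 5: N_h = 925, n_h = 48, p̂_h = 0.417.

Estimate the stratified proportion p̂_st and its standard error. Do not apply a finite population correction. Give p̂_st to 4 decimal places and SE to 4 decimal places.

p̂_st ≈ 0.4124, SE ≈ 0.0290

N = 3225; stratum weights W_h = N_h/N.
p̂_st = Σ W_h p̂_h = (525·0.467 + 225·0.692 + 1225·0.424 + 325·0.074 + 925·0.417)/3225 = 0.41242
V̂(p̂_st) = Σ W_h² p̂_h(1−p̂_h)/(n_h−1):
  stratum 1: (525/3225)²·0.467·0.533/59 = 0.000111802
  stratum 2: (225/3225)²·0.692·0.308/25 = 4.14975e-05
  stratum 3: (1225/3225)²·0.424·0.576/150 = 0.000234914
  stratum 4: (325/3225)²·0.074·0.926/26 = 2.67656e-05
  stratum 5: (925/3225)²·0.417·0.583/47 = 0.000425531
V̂(p̂_st) = 0.000840511; SE = √V̂ = 0.0289916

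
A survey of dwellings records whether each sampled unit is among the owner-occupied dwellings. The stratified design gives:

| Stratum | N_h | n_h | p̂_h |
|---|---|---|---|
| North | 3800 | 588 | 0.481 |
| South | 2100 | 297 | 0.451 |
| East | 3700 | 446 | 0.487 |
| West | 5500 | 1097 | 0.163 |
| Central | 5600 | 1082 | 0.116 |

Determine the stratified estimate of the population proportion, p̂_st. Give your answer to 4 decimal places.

N = 20700; stratum weights W_h = N_h/N.
p̂_st = Σ W_h p̂_h = (3800·0.481 + 2100·0.451 + 3700·0.487 + 5500·0.163 + 5600·0.116)/20700 = 0.29579

p̂_st ≈ 0.2958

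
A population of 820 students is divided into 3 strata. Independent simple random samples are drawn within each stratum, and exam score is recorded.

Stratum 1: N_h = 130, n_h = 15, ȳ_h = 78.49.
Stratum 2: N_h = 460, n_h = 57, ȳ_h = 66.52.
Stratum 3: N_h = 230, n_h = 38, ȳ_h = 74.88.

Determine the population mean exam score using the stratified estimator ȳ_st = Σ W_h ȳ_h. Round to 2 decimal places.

ȳ_st ≈ 70.76

N = Σ N_h = 820. Stratum weights W_h = N_h/N.
ȳ_st = (130·78.49 + 460·66.52 + 230·74.88) / 820 = 70.7626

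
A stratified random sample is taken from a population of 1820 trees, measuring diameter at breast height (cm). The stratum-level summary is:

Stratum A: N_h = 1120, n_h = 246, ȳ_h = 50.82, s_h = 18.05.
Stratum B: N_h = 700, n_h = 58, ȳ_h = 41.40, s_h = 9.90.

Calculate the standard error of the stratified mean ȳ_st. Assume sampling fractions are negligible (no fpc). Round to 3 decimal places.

V̂(ȳ_st) = Σ W_h² s_h²/n_h, with W_h = N_h/N and N = 1820:
  stratum A: (1120/1820)²·18.05²/246 = 0.501548
  stratum B: (700/1820)²·9.90²/58 = 0.249974
V̂(ȳ_st) = 0.751523
SE(ȳ_st) = √0.751523 = 0.866904

SE(ȳ_st) ≈ 0.867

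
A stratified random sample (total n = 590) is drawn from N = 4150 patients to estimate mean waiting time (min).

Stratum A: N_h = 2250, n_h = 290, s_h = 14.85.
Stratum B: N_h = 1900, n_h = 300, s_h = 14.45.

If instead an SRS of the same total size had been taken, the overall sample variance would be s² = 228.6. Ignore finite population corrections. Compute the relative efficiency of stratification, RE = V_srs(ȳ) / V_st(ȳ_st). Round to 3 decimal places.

V̂(ȳ_st) = Σ W_h² s_h²/n_h, with W_h = N_h/N and N = 4150:
  stratum A: (2250/4150)²·14.85²/290 = 0.223524
  stratum B: (1900/4150)²·14.45²/300 = 0.14589
V_st = 0.369414
V_srs = s²/n = 228.6/590 = 0.387458
Relative efficiency = V_srs / V_st = 0.387458/0.369414 = 1.0488

RE ≈ 1.049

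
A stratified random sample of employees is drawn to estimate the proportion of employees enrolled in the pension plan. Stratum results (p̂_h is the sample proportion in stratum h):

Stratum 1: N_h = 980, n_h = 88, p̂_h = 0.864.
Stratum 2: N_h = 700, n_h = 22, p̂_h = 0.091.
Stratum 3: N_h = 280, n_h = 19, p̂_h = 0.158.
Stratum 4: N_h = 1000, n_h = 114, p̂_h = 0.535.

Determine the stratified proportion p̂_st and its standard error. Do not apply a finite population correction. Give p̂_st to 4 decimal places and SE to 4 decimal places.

p̂_st ≈ 0.5033, SE ≈ 0.0262

N = 2960; stratum weights W_h = N_h/N.
p̂_st = Σ W_h p̂_h = (980·0.864 + 700·0.091 + 280·0.158 + 1000·0.535)/2960 = 0.50326
V̂(p̂_st) = Σ W_h² p̂_h(1−p̂_h)/(n_h−1):
  stratum 1: (980/2960)²·0.864·0.136/87 = 0.000148048
  stratum 2: (700/2960)²·0.091·0.909/21 = 0.000220292
  stratum 3: (280/2960)²·0.158·0.842/18 = 6.61347e-05
  stratum 4: (1000/2960)²·0.535·0.465/113 = 0.000251272
V̂(p̂_st) = 0.000685747; SE = √V̂ = 0.0261868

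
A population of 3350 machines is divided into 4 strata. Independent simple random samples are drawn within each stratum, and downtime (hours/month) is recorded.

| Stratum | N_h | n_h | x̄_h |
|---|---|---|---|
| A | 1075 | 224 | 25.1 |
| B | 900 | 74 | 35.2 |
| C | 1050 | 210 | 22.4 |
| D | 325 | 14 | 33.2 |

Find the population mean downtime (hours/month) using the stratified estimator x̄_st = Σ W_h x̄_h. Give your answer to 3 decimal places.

N = Σ N_h = 3350. Stratum weights W_h = N_h/N.
x̄_st = (1075·25.1 + 900·35.2 + 1050·22.4 + 325·33.2) / 3350 = 27.75299

x̄_st ≈ 27.753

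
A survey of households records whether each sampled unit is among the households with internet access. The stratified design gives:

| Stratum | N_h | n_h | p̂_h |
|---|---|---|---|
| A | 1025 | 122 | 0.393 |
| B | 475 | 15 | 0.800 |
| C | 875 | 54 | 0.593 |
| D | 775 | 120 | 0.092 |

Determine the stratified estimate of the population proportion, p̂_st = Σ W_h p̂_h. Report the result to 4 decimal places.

N = 3150; stratum weights W_h = N_h/N.
p̂_st = Σ W_h p̂_h = (1025·0.393 + 475·0.800 + 875·0.593 + 775·0.092)/3150 = 0.43587

p̂_st ≈ 0.4359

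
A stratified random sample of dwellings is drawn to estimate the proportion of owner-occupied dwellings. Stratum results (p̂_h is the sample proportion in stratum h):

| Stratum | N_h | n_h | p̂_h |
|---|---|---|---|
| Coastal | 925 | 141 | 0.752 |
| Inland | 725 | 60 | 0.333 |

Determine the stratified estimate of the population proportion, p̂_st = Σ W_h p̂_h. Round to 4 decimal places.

N = 1650; stratum weights W_h = N_h/N.
p̂_st = Σ W_h p̂_h = (925·0.752 + 725·0.333)/1650 = 0.56789

p̂_st ≈ 0.5679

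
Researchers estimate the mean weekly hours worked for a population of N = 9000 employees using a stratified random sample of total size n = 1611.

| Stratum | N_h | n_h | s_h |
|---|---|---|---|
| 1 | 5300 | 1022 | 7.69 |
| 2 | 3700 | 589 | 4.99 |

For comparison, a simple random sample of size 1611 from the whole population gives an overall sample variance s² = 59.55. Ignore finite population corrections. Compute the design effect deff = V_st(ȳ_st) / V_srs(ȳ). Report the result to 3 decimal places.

V̂(ȳ_st) = Σ W_h² s_h²/n_h, with W_h = N_h/N and N = 9000:
  stratum 1: (5300/9000)²·7.69²/1022 = 0.0200664
  stratum 2: (3700/9000)²·4.99²/589 = 0.00714503
V_st = 0.0272114
V_srs = s²/n = 59.55/1611 = 0.0369646
deff = V_st / V_srs = 0.0272114/0.0369646 = 0.7361

deff ≈ 0.736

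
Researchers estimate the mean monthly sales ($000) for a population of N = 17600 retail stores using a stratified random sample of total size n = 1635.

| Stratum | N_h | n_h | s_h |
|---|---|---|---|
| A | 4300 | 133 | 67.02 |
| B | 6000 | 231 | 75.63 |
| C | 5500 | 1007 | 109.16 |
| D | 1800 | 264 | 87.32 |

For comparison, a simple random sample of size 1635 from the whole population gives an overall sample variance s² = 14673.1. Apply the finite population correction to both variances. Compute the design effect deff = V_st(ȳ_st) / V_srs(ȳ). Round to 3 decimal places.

V̂(ȳ_st) = Σ W_h² (1 − n_h/N_h) s_h²/n_h, with W_h = N_h/N and N = 17600:
  stratum A: (4300/17600)²·(1 − 133/4300)·67.02²/133 = 1.95355
  stratum B: (6000/17600)²·(1 − 231/6000)·75.63²/231 = 2.76696
  stratum C: (5500/17600)²·(1 − 1007/5500)·109.16²/1007 = 0.943999
  stratum D: (1800/17600)²·(1 − 264/1800)·87.32²/264 = 0.257788
V_st = 5.92229
V_srs = (1 − 1635/17600)·14673.1/1635 = 8.14067
deff = V_st / V_srs = 5.92229/8.14067 = 0.7275

deff ≈ 0.727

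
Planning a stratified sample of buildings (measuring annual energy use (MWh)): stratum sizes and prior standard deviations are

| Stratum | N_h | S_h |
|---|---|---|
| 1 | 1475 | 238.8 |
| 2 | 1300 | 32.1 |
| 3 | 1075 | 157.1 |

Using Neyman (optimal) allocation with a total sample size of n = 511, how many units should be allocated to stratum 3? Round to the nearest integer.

153

Neyman allocation: n_h = n · N_h S_h / Σ N_i S_i, with n = 511.
  stratum 1: N_h·S_h = 1475·238.8 = 352230.00
  stratum 2: N_h·S_h = 1300·32.1 = 41730.00
  stratum 3: N_h·S_h = 1075·157.1 = 168882.50
Σ N_h S_h = 562842.50
n for stratum 3 = 511·168882.50/562842.50 = 153.327 → 153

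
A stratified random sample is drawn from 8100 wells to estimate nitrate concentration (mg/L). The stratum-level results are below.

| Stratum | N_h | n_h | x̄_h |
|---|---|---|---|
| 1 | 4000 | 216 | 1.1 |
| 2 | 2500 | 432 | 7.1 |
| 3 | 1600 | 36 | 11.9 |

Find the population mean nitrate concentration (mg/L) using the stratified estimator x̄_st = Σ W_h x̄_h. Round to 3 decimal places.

N = Σ N_h = 8100. Stratum weights W_h = N_h/N.
x̄_st = (4000·1.1 + 2500·7.1 + 1600·11.9) / 8100 = 5.08519

x̄_st ≈ 5.085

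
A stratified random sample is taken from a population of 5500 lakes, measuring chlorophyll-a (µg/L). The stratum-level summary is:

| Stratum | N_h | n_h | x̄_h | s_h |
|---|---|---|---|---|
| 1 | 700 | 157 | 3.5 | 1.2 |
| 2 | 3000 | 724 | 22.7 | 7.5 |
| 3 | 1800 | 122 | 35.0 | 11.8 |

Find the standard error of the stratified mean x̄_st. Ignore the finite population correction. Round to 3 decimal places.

SE(x̄_st) ≈ 0.381

V̂(x̄_st) = Σ W_h² s_h²/n_h, with W_h = N_h/N and N = 5500:
  stratum 1: (700/5500)²·1.2²/157 = 0.000148571
  stratum 2: (3000/5500)²·7.5²/724 = 0.0231154
  stratum 3: (1800/5500)²·11.8²/122 = 0.122243
V̂(x̄_st) = 0.145507
SE(x̄_st) = √0.145507 = 0.381454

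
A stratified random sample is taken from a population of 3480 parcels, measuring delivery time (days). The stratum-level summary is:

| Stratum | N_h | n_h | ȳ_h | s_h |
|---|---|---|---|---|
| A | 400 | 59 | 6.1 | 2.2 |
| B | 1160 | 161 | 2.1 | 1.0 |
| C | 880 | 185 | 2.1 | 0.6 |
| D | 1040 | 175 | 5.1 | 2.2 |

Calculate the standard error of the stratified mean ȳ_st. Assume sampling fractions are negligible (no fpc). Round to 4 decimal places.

V̂(ȳ_st) = Σ W_h² s_h²/n_h, with W_h = N_h/N and N = 3480:
  stratum A: (400/3480)²·2.2²/59 = 0.00108381
  stratum B: (1160/3480)²·1.0²/161 = 0.000690131
  stratum C: (880/3480)²·0.6²/185 = 0.000124434
  stratum D: (1040/3480)²·2.2²/175 = 0.00247011
V̂(ȳ_st) = 0.00436848
SE(ȳ_st) = √0.00436848 = 0.0660945

SE(ȳ_st) ≈ 0.0661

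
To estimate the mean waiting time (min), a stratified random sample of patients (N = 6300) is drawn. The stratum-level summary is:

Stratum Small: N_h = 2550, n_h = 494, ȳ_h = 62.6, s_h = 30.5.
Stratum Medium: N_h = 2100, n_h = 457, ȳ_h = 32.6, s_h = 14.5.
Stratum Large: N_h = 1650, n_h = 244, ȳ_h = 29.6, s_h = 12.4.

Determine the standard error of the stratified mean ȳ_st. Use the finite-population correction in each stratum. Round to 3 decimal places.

V̂(ȳ_st) = Σ W_h² (1 − n_h/N_h) s_h²/n_h, with W_h = N_h/N and N = 6300:
  stratum Small: (2550/6300)²·(1 − 494/2550)·30.5²/494 = 0.248745
  stratum Medium: (2100/6300)²·(1 − 457/2100)·14.5²/457 = 0.0399941
  stratum Large: (1650/6300)²·(1 − 244/1650)·12.4²/244 = 0.0368334
V̂(ȳ_st) = 0.325573
SE(ȳ_st) = √0.325573 = 0.57059

SE(ȳ_st) ≈ 0.571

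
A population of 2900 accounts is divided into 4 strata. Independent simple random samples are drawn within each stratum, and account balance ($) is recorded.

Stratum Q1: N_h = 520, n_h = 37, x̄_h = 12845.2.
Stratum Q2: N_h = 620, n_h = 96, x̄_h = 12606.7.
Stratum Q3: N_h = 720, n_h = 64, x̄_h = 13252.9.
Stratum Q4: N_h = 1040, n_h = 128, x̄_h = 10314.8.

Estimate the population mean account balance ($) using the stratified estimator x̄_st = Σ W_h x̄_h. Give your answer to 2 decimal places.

N = Σ N_h = 2900. Stratum weights W_h = N_h/N.
x̄_st = (520·12845.2 + 620·12606.7 + 720·13252.9 + 1040·10314.8) / 2900 = 11987.9786

x̄_st ≈ 11987.98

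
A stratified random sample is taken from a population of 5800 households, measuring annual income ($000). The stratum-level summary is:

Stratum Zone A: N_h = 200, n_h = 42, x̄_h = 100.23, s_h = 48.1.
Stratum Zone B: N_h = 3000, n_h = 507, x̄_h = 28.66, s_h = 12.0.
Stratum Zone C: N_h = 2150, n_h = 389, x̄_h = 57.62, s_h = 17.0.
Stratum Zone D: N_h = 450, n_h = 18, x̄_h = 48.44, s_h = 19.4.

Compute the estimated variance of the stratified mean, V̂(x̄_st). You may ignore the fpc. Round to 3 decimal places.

V̂(x̄_st) = Σ W_h² s_h²/n_h, with W_h = N_h/N and N = 5800:
  stratum Zone A: (200/5800)²·48.1²/42 = 0.0655005
  stratum Zone B: (3000/5800)²·12.0²/507 = 0.0759873
  stratum Zone C: (2150/5800)²·17.0²/389 = 0.102087
  stratum Zone D: (450/5800)²·19.4²/18 = 0.125864
V̂(x̄_st) = 0.369438

V̂(x̄_st) ≈ 0.369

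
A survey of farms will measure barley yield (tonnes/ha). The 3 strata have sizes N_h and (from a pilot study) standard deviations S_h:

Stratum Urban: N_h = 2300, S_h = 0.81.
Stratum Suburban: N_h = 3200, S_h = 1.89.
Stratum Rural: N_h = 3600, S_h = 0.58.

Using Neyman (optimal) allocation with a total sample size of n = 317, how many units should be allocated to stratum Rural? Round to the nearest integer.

66

Neyman allocation: n_h = n · N_h S_h / Σ N_i S_i, with n = 317.
  stratum Urban: N_h·S_h = 2300·0.81 = 1863.00
  stratum Suburban: N_h·S_h = 3200·1.89 = 6048.00
  stratum Rural: N_h·S_h = 3600·0.58 = 2088.00
Σ N_h S_h = 9999.00
n for stratum Rural = 317·2088.00/9999.00 = 66.196 → 66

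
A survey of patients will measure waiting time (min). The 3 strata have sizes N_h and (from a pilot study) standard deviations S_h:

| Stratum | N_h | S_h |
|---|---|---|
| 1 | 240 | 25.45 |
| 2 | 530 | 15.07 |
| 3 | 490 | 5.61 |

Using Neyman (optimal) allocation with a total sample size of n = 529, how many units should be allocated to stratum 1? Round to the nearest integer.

Neyman allocation: n_h = n · N_h S_h / Σ N_i S_i, with n = 529.
  stratum 1: N_h·S_h = 240·25.45 = 6108.00
  stratum 2: N_h·S_h = 530·15.07 = 7987.10
  stratum 3: N_h·S_h = 490·5.61 = 2748.90
Σ N_h S_h = 16844.00
n for stratum 1 = 529·6108.00/16844.00 = 191.827 → 192

192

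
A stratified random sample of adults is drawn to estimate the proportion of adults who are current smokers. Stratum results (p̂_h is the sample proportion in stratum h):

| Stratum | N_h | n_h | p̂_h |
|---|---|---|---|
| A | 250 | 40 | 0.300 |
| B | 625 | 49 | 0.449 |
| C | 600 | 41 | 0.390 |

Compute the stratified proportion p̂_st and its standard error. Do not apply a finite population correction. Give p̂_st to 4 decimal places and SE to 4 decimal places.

p̂_st ≈ 0.3997, SE ≈ 0.0454

N = 1475; stratum weights W_h = N_h/N.
p̂_st = Σ W_h p̂_h = (250·0.300 + 625·0.449 + 600·0.390)/1475 = 0.39975
V̂(p̂_st) = Σ W_h² p̂_h(1−p̂_h)/(n_h−1):
  stratum A: (250/1475)²·0.300·0.700/39 = 0.000154686
  stratum B: (625/1475)²·0.449·0.551/48 = 0.000925407
  stratum C: (600/1475)²·0.390·0.610/40 = 0.000984131
V̂(p̂_st) = 0.00206422; SE = √V̂ = 0.0454337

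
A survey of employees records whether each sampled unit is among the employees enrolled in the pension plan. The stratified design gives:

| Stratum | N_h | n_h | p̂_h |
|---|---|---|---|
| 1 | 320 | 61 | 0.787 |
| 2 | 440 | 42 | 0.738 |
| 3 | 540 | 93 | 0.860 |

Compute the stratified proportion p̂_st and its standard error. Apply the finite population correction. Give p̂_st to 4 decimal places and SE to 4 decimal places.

p̂_st ≈ 0.8007, SE ≈ 0.0285

N = 1300; stratum weights W_h = N_h/N.
p̂_st = Σ W_h p̂_h = (320·0.787 + 440·0.738 + 540·0.860)/1300 = 0.80074
V̂(p̂_st) = Σ W_h² (1 − n_h/N_h) p̂_h(1−p̂_h)/(n_h−1):
  stratum 1: (320/1300)²·(1 − 61/320)·0.787·0.213/60 = 0.000137014
  stratum 2: (440/1300)²·(1 − 42/440)·0.738·0.262/41 = 0.000488678
  stratum 3: (540/1300)²·(1 − 93/540)·0.860·0.140/92 = 0.000186919
V̂(p̂_st) = 0.000812611; SE = √V̂ = 0.0285063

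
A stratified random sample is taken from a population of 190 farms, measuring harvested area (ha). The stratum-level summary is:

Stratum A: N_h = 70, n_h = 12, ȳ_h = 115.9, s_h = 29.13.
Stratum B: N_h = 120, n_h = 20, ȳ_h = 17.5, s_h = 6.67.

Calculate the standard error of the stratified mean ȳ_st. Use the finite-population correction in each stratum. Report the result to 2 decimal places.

SE(ȳ_st) ≈ 2.95

V̂(ȳ_st) = Σ W_h² (1 − n_h/N_h) s_h²/n_h, with W_h = N_h/N and N = 190:
  stratum A: (70/190)²·(1 − 12/70)·29.13²/12 = 7.95277
  stratum B: (120/190)²·(1 − 20/120)·6.67²/20 = 0.739428
V̂(ȳ_st) = 8.6922
SE(ȳ_st) = √8.6922 = 2.94825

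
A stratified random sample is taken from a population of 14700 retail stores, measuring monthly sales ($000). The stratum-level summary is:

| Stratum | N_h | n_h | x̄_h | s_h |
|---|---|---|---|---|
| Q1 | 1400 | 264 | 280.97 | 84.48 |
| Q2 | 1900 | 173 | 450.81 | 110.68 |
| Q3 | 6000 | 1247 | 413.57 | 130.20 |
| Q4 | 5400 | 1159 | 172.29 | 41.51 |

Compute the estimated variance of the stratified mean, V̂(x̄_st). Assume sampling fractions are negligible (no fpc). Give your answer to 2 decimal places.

V̂(x̄_st) = Σ W_h² s_h²/n_h, with W_h = N_h/N and N = 14700:
  stratum Q1: (1400/14700)²·84.48²/264 = 0.245203
  stratum Q2: (1900/14700)²·110.68²/173 = 1.18295
  stratum Q3: (6000/14700)²·130.20²/1247 = 2.26477
  stratum Q4: (5400/14700)²·41.51²/1159 = 0.20062
V̂(x̄_st) = 3.89353

V̂(x̄_st) ≈ 3.89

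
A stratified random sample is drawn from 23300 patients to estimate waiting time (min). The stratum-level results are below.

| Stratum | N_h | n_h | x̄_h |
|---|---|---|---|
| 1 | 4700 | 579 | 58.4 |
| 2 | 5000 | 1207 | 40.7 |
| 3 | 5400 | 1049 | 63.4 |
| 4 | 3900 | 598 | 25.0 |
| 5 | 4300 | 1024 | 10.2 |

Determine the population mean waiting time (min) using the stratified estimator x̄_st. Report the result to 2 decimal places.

N = Σ N_h = 23300. Stratum weights W_h = N_h/N.
x̄_st = (4700·58.4 + 5000·40.7 + 5400·63.4 + 3900·25.0 + 4300·10.2) / 23300 = 41.2747

x̄_st ≈ 41.27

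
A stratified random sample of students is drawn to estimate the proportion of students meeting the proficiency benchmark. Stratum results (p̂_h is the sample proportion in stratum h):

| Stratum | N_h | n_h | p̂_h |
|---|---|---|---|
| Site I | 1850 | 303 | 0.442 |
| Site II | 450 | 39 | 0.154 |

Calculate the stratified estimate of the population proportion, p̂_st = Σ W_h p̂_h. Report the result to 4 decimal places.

N = 2300; stratum weights W_h = N_h/N.
p̂_st = Σ W_h p̂_h = (1850·0.442 + 450·0.154)/2300 = 0.38565

p̂_st ≈ 0.3857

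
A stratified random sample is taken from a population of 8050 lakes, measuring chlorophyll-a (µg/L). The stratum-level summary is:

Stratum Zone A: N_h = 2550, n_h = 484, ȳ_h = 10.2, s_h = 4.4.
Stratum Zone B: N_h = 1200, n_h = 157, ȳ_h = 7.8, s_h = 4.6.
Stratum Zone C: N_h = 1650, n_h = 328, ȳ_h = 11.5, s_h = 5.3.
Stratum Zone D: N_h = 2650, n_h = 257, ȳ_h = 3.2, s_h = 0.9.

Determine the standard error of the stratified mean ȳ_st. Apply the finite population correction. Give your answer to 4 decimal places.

V̂(ȳ_st) = Σ W_h² (1 − n_h/N_h) s_h²/n_h, with W_h = N_h/N and N = 8050:
  stratum Zone A: (2550/8050)²·(1 − 484/2550)·4.4²/484 = 0.00325191
  stratum Zone B: (1200/8050)²·(1 − 157/1200)·4.6²/157 = 0.00260309
  stratum Zone C: (1650/8050)²·(1 − 328/1650)·5.3²/328 = 0.00288271
  stratum Zone D: (2650/8050)²·(1 − 257/2650)·0.9²/257 = 0.000308424
V̂(ȳ_st) = 0.00904614
SE(ȳ_st) = √0.00904614 = 0.0951112

SE(ȳ_st) ≈ 0.0951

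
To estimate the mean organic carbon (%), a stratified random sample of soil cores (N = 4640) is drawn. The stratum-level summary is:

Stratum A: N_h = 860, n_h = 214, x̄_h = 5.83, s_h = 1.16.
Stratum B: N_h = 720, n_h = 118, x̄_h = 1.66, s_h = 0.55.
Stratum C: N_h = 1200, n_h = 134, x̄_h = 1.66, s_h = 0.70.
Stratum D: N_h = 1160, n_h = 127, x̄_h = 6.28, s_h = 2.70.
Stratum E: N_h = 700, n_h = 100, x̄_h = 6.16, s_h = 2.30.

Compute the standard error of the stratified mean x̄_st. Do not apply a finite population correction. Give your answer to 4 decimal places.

SE(x̄_st) ≈ 0.0729

V̂(x̄_st) = Σ W_h² s_h²/n_h, with W_h = N_h/N and N = 4640:
  stratum A: (860/4640)²·1.16²/214 = 0.000216005
  stratum B: (720/4640)²·0.55²/118 = 6.17266e-05
  stratum C: (1200/4640)²·0.70²/134 = 0.000244578
  stratum D: (1160/4640)²·2.70²/127 = 0.0035876
  stratum E: (700/4640)²·2.30²/100 = 0.00120397
V̂(x̄_st) = 0.00531388
SE(x̄_st) = √0.00531388 = 0.0728964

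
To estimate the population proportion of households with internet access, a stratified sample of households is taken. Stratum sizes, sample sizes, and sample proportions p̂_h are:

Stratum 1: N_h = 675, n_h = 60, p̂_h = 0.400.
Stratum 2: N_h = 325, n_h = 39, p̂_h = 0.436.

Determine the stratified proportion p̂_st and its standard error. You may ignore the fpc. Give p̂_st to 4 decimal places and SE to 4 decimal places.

N = 1000; stratum weights W_h = N_h/N.
p̂_st = Σ W_h p̂_h = (675·0.400 + 325·0.436)/1000 = 0.41170
V̂(p̂_st) = Σ W_h² p̂_h(1−p̂_h)/(n_h−1):
  stratum 1: (675/1000)²·0.400·0.600/59 = 0.00185339
  stratum 2: (325/1000)²·0.436·0.564/38 = 0.000683516
V̂(p̂_st) = 0.00253691; SE = √V̂ = 0.0503677

p̂_st ≈ 0.4117, SE ≈ 0.0504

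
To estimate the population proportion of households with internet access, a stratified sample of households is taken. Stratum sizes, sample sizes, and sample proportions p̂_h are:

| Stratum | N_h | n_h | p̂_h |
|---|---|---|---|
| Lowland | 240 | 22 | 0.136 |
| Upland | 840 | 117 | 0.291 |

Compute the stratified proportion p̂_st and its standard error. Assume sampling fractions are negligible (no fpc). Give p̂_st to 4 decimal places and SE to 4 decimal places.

N = 1080; stratum weights W_h = N_h/N.
p̂_st = Σ W_h p̂_h = (240·0.136 + 840·0.291)/1080 = 0.25656
V̂(p̂_st) = Σ W_h² p̂_h(1−p̂_h)/(n_h−1):
  stratum Lowland: (240/1080)²·0.136·0.864/21 = 0.000276317
  stratum Upland: (840/1080)²·0.291·0.709/116 = 0.00107595
V̂(p̂_st) = 0.00135227; SE = √V̂ = 0.0367732

p̂_st ≈ 0.2566, SE ≈ 0.0368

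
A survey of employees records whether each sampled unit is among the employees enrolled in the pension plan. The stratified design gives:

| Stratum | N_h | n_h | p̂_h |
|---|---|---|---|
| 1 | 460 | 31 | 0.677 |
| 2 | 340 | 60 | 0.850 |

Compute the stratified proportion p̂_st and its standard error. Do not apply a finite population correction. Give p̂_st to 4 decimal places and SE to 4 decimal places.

p̂_st ≈ 0.7505, SE ≈ 0.0529

N = 800; stratum weights W_h = N_h/N.
p̂_st = Σ W_h p̂_h = (460·0.677 + 340·0.850)/800 = 0.75053
V̂(p̂_st) = Σ W_h² p̂_h(1−p̂_h)/(n_h−1):
  stratum 1: (460/800)²·0.677·0.323/30 = 0.00240994
  stratum 2: (340/800)²·0.850·0.150/59 = 0.000390334
V̂(p̂_st) = 0.00280027; SE = √V̂ = 0.0529176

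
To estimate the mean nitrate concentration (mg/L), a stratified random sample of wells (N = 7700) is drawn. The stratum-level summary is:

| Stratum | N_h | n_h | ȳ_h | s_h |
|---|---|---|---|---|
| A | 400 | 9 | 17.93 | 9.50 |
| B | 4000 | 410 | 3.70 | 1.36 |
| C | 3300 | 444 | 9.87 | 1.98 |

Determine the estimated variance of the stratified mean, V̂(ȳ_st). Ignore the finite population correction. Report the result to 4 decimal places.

V̂(ȳ_st) = Σ W_h² s_h²/n_h, with W_h = N_h/N and N = 7700:
  stratum A: (400/7700)²·9.50²/9 = 0.027061
  stratum B: (4000/7700)²·1.36²/410 = 0.0012174
  stratum C: (3300/7700)²·1.98²/444 = 0.00162179
V̂(ȳ_st) = 0.0299001

V̂(ȳ_st) ≈ 0.0299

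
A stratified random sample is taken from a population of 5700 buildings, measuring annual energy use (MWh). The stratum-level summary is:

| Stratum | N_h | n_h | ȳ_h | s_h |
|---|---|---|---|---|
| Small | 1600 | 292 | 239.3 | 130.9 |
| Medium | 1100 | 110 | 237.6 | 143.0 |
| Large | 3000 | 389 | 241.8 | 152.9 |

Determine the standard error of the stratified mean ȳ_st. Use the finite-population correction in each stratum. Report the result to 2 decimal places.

V̂(ȳ_st) = Σ W_h² (1 − n_h/N_h) s_h²/n_h, with W_h = N_h/N and N = 5700:
  stratum Small: (1600/5700)²·(1 − 292/1600)·130.9²/292 = 3.77985
  stratum Medium: (1100/5700)²·(1 − 110/1100)·143.0²/110 = 6.231
  stratum Large: (3000/5700)²·(1 − 389/3000)·152.9²/389 = 14.4892
V̂(ȳ_st) = 24.5
SE(ȳ_st) = √24.5 = 4.94975

SE(ȳ_st) ≈ 4.95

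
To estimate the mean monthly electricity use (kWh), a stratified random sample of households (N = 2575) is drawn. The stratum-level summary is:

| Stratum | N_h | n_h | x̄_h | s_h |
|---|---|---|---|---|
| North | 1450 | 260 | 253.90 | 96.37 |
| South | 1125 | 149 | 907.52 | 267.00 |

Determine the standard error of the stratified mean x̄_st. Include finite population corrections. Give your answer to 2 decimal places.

V̂(x̄_st) = Σ W_h² (1 − n_h/N_h) s_h²/n_h, with W_h = N_h/N and N = 2575:
  stratum North: (1450/2575)²·(1 − 260/1450)·96.37²/260 = 9.29546
  stratum South: (1125/2575)²·(1 − 149/1125)·267.00²/149 = 79.229
V̂(x̄_st) = 88.5245
SE(x̄_st) = √88.5245 = 9.40874

SE(x̄_st) ≈ 9.41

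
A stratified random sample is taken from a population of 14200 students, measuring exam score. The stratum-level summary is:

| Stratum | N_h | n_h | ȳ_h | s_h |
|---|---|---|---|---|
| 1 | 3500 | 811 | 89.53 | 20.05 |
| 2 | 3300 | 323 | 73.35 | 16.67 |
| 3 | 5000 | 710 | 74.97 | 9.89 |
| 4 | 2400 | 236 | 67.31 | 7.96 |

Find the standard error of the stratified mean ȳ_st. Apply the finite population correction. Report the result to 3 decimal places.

V̂(ȳ_st) = Σ W_h² (1 − n_h/N_h) s_h²/n_h, with W_h = N_h/N and N = 14200:
  stratum 1: (3500/14200)²·(1 − 811/3500)·20.05²/811 = 0.0231361
  stratum 2: (3300/14200)²·(1 − 323/3300)·16.67²/323 = 0.0419165
  stratum 3: (5000/14200)²·(1 − 710/5000)·9.89²/710 = 0.014655
  stratum 4: (2400/14200)²·(1 − 236/2400)·7.96²/236 = 0.00691522
V̂(ȳ_st) = 0.0866228
SE(ȳ_st) = √0.0866228 = 0.294317

SE(ȳ_st) ≈ 0.294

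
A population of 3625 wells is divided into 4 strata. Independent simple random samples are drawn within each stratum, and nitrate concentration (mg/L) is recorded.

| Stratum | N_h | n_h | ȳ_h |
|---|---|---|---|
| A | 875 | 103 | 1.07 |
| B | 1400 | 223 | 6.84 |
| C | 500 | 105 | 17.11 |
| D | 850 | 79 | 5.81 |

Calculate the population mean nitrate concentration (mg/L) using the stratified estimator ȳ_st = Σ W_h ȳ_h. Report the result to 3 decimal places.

ȳ_st ≈ 6.622

N = Σ N_h = 3625. Stratum weights W_h = N_h/N.
ȳ_st = (875·1.07 + 1400·6.84 + 500·17.11 + 850·5.81) / 3625 = 6.62228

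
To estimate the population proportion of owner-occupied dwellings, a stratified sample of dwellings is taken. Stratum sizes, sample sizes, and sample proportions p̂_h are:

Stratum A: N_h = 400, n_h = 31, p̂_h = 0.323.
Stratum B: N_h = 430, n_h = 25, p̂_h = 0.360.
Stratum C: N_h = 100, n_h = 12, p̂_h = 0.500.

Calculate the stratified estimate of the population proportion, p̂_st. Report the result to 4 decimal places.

N = 930; stratum weights W_h = N_h/N.
p̂_st = Σ W_h p̂_h = (400·0.323 + 430·0.360 + 100·0.500)/930 = 0.35914

p̂_st ≈ 0.3591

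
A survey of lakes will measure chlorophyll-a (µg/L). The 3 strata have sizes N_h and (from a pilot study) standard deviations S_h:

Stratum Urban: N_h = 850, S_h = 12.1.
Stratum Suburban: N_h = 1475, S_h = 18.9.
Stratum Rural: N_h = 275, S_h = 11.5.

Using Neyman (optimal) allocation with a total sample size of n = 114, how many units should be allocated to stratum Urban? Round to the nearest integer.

28

Neyman allocation: n_h = n · N_h S_h / Σ N_i S_i, with n = 114.
  stratum Urban: N_h·S_h = 850·12.1 = 10285.00
  stratum Suburban: N_h·S_h = 1475·18.9 = 27877.50
  stratum Rural: N_h·S_h = 275·11.5 = 3162.50
Σ N_h S_h = 41325.00
n for stratum Urban = 114·10285.00/41325.00 = 28.372 → 28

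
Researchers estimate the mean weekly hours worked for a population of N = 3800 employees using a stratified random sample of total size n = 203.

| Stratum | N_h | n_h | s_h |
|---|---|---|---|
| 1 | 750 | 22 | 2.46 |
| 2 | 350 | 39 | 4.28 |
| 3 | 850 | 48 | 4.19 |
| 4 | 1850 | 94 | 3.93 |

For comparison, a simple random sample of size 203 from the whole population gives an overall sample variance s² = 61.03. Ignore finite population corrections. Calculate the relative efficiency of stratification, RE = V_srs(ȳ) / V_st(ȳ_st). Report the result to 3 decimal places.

RE ≈ 4.179

V̂(ȳ_st) = Σ W_h² s_h²/n_h, with W_h = N_h/N and N = 3800:
  stratum 1: (750/3800)²·2.46²/22 = 0.0107153
  stratum 2: (350/3800)²·4.28²/39 = 0.00398467
  stratum 3: (850/3800)²·4.19²/48 = 0.0183003
  stratum 4: (1850/3800)²·3.93²/94 = 0.0389434
V_st = 0.0719436
V_srs = s²/n = 61.03/203 = 0.30064
Relative efficiency = V_srs / V_st = 0.30064/0.0719436 = 4.1788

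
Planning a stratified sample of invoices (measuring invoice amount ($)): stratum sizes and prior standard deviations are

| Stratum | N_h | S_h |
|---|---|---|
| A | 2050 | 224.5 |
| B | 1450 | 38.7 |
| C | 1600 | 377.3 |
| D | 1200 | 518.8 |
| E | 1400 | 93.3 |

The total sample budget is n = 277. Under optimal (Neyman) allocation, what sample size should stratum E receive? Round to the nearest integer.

19

Neyman allocation: n_h = n · N_h S_h / Σ N_i S_i, with n = 277.
  stratum A: N_h·S_h = 2050·224.5 = 460225.00
  stratum B: N_h·S_h = 1450·38.7 = 56115.00
  stratum C: N_h·S_h = 1600·377.3 = 603680.00
  stratum D: N_h·S_h = 1200·518.8 = 622560.00
  stratum E: N_h·S_h = 1400·93.3 = 130620.00
Σ N_h S_h = 1873200.00
n for stratum E = 277·130620.00/1873200.00 = 19.315 → 19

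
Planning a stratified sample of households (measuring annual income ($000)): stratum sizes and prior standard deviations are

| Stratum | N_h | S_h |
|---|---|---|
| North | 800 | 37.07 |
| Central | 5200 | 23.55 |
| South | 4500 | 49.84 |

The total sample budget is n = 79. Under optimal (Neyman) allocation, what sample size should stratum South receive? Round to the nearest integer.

Neyman allocation: n_h = n · N_h S_h / Σ N_i S_i, with n = 79.
  stratum North: N_h·S_h = 800·37.07 = 29656.00
  stratum Central: N_h·S_h = 5200·23.55 = 122460.00
  stratum South: N_h·S_h = 4500·49.84 = 224280.00
Σ N_h S_h = 376396.00
n for stratum South = 79·224280.00/376396.00 = 47.073 → 47

47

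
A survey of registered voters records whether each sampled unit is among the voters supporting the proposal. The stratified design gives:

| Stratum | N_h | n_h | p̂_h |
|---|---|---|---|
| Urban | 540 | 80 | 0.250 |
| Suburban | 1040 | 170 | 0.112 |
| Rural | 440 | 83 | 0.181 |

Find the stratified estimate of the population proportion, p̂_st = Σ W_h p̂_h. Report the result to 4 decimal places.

N = 2020; stratum weights W_h = N_h/N.
p̂_st = Σ W_h p̂_h = (540·0.250 + 1040·0.112 + 440·0.181)/2020 = 0.16392

p̂_st ≈ 0.1639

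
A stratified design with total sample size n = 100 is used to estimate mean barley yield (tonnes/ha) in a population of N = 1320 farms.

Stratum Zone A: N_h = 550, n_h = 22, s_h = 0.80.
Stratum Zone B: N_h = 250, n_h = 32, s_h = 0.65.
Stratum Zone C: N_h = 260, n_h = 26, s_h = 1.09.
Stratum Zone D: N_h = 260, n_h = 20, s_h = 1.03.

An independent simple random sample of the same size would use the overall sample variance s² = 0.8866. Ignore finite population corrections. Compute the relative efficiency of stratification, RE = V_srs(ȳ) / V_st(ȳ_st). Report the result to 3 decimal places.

V̂(ȳ_st) = Σ W_h² s_h²/n_h, with W_h = N_h/N and N = 1320:
  stratum Zone A: (550/1320)²·0.80²/22 = 0.00505051
  stratum Zone B: (250/1320)²·0.65²/32 = 0.000473597
  stratum Zone C: (260/1320)²·1.09²/26 = 0.00177288
  stratum Zone D: (260/1320)²·1.03²/20 = 0.00205799
V_st = 0.00935497
V_srs = s²/n = 0.8866/100 = 0.008866
Relative efficiency = V_srs / V_st = 0.008866/0.00935497 = 0.9477

RE ≈ 0.948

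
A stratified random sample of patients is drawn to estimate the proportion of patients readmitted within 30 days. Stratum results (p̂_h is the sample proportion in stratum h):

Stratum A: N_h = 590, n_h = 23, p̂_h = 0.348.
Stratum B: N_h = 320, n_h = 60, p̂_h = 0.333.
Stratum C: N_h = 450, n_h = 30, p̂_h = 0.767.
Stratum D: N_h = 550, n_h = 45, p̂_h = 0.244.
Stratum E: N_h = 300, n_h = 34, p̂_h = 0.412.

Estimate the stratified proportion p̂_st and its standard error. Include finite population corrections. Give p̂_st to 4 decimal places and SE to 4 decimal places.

p̂_st ≈ 0.4140, SE ≈ 0.0370

N = 2210; stratum weights W_h = N_h/N.
p̂_st = Σ W_h p̂_h = (590·0.348 + 320·0.333 + 450·0.767 + 550·0.244 + 300·0.412)/2210 = 0.41395
V̂(p̂_st) = Σ W_h² (1 − n_h/N_h) p̂_h(1−p̂_h)/(n_h−1):
  stratum A: (590/2210)²·(1 − 23/590)·0.348·0.652/22 = 0.000706406
  stratum B: (320/2210)²·(1 − 60/320)·0.333·0.667/59 = 6.41293e-05
  stratum C: (450/2210)²·(1 − 30/450)·0.767·0.233/29 = 0.000238468
  stratum D: (550/2210)²·(1 − 45/550)·0.244·0.756/44 = 0.000238412
  stratum E: (300/2210)²·(1 − 34/300)·0.412·0.588/33 = 0.000119944
V̂(p̂_st) = 0.00136736; SE = √V̂ = 0.0369778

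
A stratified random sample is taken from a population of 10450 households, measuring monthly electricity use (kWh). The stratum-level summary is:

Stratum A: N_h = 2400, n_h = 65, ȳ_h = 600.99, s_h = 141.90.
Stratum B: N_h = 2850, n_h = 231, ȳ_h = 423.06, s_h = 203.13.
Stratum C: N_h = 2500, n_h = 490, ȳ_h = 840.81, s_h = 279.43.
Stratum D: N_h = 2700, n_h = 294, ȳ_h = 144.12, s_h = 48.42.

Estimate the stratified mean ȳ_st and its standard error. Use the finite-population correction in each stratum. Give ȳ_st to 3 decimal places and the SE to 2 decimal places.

ȳ_st = Σ W_h ȳ_h = (2400·600.99 + 2850·423.06 + 2500·840.81 + 2700·144.12)/10450 = 491.79388
V̂(ȳ_st) = Σ W_h² (1 − n_h/N_h) s_h²/n_h, with W_h = N_h/N and N = 10450:
  stratum A: (2400/10450)²·(1 − 65/2400)·141.90²/65 = 15.8971
  stratum B: (2850/10450)²·(1 − 231/2850)·203.13²/231 = 12.2091
  stratum C: (2500/10450)²·(1 − 490/2500)·279.43²/490 = 7.33252
  stratum D: (2700/10450)²·(1 − 294/2700)·48.42²/294 = 0.474383
V̂(ȳ_st) = 35.9131
SE(ȳ_st) = √35.9131 = 5.99275

ȳ_st ≈ 491.794, SE ≈ 5.99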